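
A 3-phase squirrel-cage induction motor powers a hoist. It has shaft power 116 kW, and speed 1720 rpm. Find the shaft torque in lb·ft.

ω = 2π × 1720/60 = 180.1 rad/s
τ = P/ω = 116000/180.1 = 644.1 N·m
In lb·ft: 644.1/1.356 = 475 lb·ft

475 lb·ft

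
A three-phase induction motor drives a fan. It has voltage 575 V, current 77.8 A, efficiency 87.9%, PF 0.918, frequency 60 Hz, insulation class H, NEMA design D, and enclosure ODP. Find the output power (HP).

P_in = √3·V·I·cosφ = 1.732 × 575 × 77.8 × 0.918 = 71128 W
P_out = η·P_in = 0.879 × 71128 = 62522 W
= 62522/746 = 83.8 HP

83.8 HP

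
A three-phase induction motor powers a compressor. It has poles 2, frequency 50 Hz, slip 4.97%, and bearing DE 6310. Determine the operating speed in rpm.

2851 rpm

n_s = 120f/p = 120×50/2 = 3000 rpm
n = n_s(1 − s) = 3000 × (1 − 0.0497) = 2851 rpm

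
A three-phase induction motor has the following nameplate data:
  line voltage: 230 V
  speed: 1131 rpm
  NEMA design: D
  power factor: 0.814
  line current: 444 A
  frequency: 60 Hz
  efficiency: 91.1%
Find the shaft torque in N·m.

P_in = √3·V·I·cosφ = 1.732 × 230 × 444 × 0.814 = 143974 W
P_out = η·P_in = 0.911 × 143974 = 131160 W
n = 1131 rpm
ω = 2π×1131/60 = 118.4 rad/s
τ = P_out/ω = 131160/118.4 = 1110 N·m

1110 N·m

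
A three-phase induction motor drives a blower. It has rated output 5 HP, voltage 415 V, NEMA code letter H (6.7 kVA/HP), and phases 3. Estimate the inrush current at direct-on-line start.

S_LR = 6.7 × 5 = 33.5 kVA
I_LR = S_LR/(√3·V_L) = 33500/(1.732×415) = 46.6 A

46.6 A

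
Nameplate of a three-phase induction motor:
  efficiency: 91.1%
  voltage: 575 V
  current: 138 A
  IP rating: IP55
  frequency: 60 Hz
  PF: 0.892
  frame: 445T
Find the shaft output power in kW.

112 kW

P_in = √3·V·I·cosφ = 1.732 × 575 × 138 × 0.892 = 122591 W
P_out = η·P_in = 0.911 × 122591 = 111680 W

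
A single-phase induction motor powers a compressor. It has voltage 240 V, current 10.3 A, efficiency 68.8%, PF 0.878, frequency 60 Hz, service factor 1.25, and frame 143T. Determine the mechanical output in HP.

2 HP

P_in = V·I·cosφ = 240 × 10.3 × 0.878 = 2170 W
P_out = η·P_in = 0.688 × 2170 = 1493 W
= 1493/746 = 2 HP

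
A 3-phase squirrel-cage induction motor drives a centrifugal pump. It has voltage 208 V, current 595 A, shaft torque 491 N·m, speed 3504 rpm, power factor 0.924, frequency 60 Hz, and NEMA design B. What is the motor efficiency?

ω = 2π × 3504/60 = 366.9 rad/s; P_out = τω = 491 × 366.9 = 180148 W
P_in = √3·V_L·I_L·cosφ = 1.732 × 208 × 595 × 0.924 = 198062 W
η = P_out / P_in = 180148 / 198062 = 0.910 = 91.0%

91.0 %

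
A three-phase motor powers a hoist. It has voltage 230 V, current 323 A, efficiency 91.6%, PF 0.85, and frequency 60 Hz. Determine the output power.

P_in = √3·V·I·cosφ = 1.732 × 230 × 323 × 0.85 = 109370 W
P_out = η·P_in = 0.916 × 109370 = 100183 W

100 kW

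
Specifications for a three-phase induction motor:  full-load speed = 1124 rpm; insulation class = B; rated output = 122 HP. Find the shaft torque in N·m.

P_out = 122 × 746 = 91012 W
ω = 2π × 1124/60 = 117.7 rad/s
τ = P_out/ω = 91012/117.7 = 773 N·m

773 N·m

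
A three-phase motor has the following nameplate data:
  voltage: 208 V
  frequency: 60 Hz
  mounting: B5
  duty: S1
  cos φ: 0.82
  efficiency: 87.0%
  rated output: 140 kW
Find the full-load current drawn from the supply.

545 A

P_out = 140 kW = 140000 W
P_in = P_out / η = 140000 / 0.870 = 160920 W
I_L = P_in / (√3·V_L·cosφ) = 160920 / (1.732 × 208 × 0.82) = 545 A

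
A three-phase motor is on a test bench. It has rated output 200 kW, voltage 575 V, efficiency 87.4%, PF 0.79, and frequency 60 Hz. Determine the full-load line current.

P_out = 200 kW = 200000 W
P_in = P_out / η = 200000 / 0.874 = 228833 W
I_L = P_in / (√3·V_L·cosφ) = 228833 / (1.732 × 575 × 0.79) = 291 A

291 A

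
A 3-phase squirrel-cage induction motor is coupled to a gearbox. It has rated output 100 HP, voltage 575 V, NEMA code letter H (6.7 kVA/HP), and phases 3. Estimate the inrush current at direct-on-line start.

673 A

S_LR = 6.7 × 100 = 670 kVA
I_LR = S_LR/(√3·V_L) = 670000/(1.732×575) = 673 A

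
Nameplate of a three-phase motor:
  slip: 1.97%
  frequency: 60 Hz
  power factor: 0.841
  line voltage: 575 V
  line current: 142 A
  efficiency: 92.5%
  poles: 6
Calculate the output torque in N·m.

893 N·m

P_in = √3·V·I·cosφ = 1.732 × 575 × 142 × 0.841 = 118932 W
P_out = η·P_in = 0.925 × 118932 = 110012 W
n_s = 120×60/6 = 1200 rpm; n = 1200×(1−0.0197) = 1176 rpm
ω = 2π×1176/60 = 123.2 rad/s
τ = P_out/ω = 110012/123.2 = 893 N·m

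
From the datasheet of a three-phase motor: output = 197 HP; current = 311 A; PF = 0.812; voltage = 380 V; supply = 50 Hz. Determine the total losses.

P_in = √3·V·I·cosφ = 1.732×380×311×0.812 = 166206 W
P_out = 197×746 = 146962 W
Losses = P_in − P_out = 166206 − 146962 = 19244 W

19.2 kW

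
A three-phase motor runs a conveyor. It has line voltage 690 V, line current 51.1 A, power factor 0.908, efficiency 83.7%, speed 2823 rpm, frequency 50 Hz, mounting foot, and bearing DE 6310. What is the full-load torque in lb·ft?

P_in = √3·V·I·cosφ = 1.732 × 690 × 51.1 × 0.908 = 55450 W
P_out = η·P_in = 0.837 × 55450 = 46412 W
n = 2823 rpm
ω = 2π×2823/60 = 295.6 rad/s
τ = P_out/ω = 46412/295.6 = 157 N·m
In lb·ft: 157/1.356 = 116 lb·ft

116 lb·ft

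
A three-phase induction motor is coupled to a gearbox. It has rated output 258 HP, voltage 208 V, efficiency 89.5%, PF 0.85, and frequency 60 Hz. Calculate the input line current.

702 A

P_out = 258 × 746 = 192468 W
P_in = P_out / η = 192468 / 0.895 = 215048 W
I_L = P_in / (√3·V_L·cosφ) = 215048 / (1.732 × 208 × 0.85) = 702 A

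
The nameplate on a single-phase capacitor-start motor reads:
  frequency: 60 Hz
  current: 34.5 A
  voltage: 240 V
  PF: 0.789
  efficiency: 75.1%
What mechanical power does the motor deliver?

P_in = V·I·cosφ = 240 × 34.5 × 0.789 = 6533 W
P_out = η·P_in = 0.751 × 6533 = 4906 W

4.91 kW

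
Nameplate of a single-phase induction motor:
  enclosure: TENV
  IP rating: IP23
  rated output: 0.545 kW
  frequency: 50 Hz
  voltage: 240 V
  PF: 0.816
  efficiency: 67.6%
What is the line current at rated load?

4.12 A

P_out = 0.545 kW = 545 W
P_in = P_out / η = 545 / 0.676 = 806 W
I = P_in / (V·cosφ) = 806 / (240 × 0.816) = 4.12 A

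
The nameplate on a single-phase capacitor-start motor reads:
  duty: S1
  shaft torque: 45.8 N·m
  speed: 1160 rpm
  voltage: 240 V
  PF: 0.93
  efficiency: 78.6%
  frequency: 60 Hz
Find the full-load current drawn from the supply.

ω = 2π×1160/60 = 121.5 rad/s; P_out = τω = 45.8 × 121.5 = 5565 W
P_in = P_out / η = 5565 / 0.786 = 7080 W
I = P_in / (V·cosφ) = 7080 / (240 × 0.93) = 31.7 A

31.7 A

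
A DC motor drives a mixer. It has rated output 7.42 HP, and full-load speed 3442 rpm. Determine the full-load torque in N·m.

P_out = 7.42 × 746 = 5535 W
ω = 2π × 3442/60 = 360.4 rad/s
τ = P_out/ω = 5535/360.4 = 15.4 N·m

15.4 N·m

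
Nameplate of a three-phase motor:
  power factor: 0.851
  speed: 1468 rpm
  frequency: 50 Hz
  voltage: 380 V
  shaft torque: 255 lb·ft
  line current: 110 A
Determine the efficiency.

86.3 %

τ = 255 lb·ft × 1.356 = 345.8 N·m
ω = 2π × 1468/60 = 153.7 rad/s; P_out = τω = 345.8 × 153.7 = 53149 W
P_in = √3·V_L·I_L·cosφ = 1.732 × 380 × 110 × 0.851 = 61610 W
η = P_out / P_in = 53149 / 61610 = 0.863 = 86.3%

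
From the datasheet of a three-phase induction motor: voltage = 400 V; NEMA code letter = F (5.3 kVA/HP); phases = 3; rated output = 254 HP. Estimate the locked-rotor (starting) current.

S_LR = 5.3 × 254 = 1346.2 kVA
I_LR = S_LR/(√3·V_L) = 1346200/(1.732×400) = 1940 A

1940 A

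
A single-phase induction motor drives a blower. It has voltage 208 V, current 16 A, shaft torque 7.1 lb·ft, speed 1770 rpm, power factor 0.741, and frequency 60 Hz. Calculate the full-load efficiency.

τ = 7.1 lb·ft × 1.356 = 9.628 N·m
ω = 2π × 1770/60 = 185.4 rad/s; P_out = τω = 9.628 × 185.4 = 1785 W
P_in = V·I·cosφ = 208 × 16 × 0.741 = 2466 W
η = P_out / P_in = 1785 / 2466 = 0.724 = 72.4%

72.4 %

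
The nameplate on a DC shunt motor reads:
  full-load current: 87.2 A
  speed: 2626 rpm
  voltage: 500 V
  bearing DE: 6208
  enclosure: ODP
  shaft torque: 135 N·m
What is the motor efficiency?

85.1 %

ω = 2π × 2626/60 = 275 rad/s; P_out = τω = 135 × 275 = 37125 W
P_in = V·I = 500 × 87.2 = 43600 W
η = P_out / P_in = 37125 / 43600 = 0.851 = 85.1%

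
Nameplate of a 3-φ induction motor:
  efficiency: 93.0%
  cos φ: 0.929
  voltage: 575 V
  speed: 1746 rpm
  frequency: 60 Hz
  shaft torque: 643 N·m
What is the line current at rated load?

137 A

ω = 2π×1746/60 = 182.8 rad/s; P_out = τω = 643 × 182.8 = 117540 W
P_in = P_out / η = 117540 / 0.930 = 126387 W
I_L = P_in / (√3·V_L·cosφ) = 126387 / (1.732 × 575 × 0.929) = 137 A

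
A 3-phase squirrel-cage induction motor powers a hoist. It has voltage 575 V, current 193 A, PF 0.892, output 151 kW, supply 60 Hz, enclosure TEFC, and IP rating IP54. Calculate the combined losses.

P_in = √3·V·I·cosφ = 1.732×575×193×0.892 = 171450 W
P_out = 151000 W
Losses = P_in − P_out = 171450 − 151000 = 20450 W

20500 W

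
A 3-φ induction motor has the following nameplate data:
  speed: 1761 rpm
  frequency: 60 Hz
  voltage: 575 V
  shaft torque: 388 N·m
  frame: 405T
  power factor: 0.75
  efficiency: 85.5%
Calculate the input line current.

ω = 2π×1761/60 = 184.4 rad/s; P_out = τω = 388 × 184.4 = 71547 W
P_in = P_out / η = 71547 / 0.855 = 83681 W
I_L = P_in / (√3·V_L·cosφ) = 83681 / (1.732 × 575 × 0.75) = 112 A

112 A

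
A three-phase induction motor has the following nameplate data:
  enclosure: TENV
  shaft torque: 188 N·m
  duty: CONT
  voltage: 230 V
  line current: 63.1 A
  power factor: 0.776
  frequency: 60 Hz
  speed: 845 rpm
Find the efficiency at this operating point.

ω = 2π × 845/60 = 88.49 rad/s; P_out = τω = 188 × 88.49 = 16636 W
P_in = √3·V_L·I_L·cosφ = 1.732 × 230 × 63.1 × 0.776 = 19506 W
η = P_out / P_in = 16636 / 19506 = 0.853 = 85.3%

85.3 %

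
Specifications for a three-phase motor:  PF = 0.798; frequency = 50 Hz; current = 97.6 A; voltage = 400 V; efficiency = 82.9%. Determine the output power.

44.7 kW

P_in = √3·V·I·cosφ = 1.732 × 400 × 97.6 × 0.798 = 53959 W
P_out = η·P_in = 0.829 × 53959 = 44732 W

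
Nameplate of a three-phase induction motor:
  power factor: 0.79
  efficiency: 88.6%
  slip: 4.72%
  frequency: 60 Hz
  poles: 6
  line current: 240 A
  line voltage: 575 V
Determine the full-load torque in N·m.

1400 N·m

P_in = √3·V·I·cosφ = 1.732 × 575 × 240 × 0.79 = 188823 W
P_out = η·P_in = 0.886 × 188823 = 167297 W
n_s = 120×60/6 = 1200 rpm; n = 1200×(1−0.0472) = 1143 rpm
ω = 2π×1143/60 = 119.7 rad/s
τ = P_out/ω = 167297/119.7 = 1400 N·m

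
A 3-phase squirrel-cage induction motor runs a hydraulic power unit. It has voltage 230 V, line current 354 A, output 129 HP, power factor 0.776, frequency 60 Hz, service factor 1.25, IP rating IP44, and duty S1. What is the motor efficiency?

87.9 %

P_out = 129 × 746 = 96234 W
P_in = √3·V_L·I_L·cosφ = 1.732 × 230 × 354 × 0.776 = 109431 W
η = P_out / P_in = 96234 / 109431 = 0.879 = 87.9%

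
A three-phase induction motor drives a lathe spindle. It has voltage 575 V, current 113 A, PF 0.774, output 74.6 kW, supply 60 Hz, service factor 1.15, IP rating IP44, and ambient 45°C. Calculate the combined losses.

P_in = √3·V·I·cosφ = 1.732×575×113×0.774 = 87103 W
P_out = 74600 W
Losses = P_in − P_out = 87103 − 74600 = 12503 W

12.5 kW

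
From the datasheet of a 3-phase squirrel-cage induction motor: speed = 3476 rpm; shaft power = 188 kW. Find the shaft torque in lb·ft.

ω = 2π × 3476/60 = 364 rad/s
τ = P/ω = 188000/364 = 516.5 N·m
In lb·ft: 516.5/1.356 = 381 lb·ft

381 lb·ft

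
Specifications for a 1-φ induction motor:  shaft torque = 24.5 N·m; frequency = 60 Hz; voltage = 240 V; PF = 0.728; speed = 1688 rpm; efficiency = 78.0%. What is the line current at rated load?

ω = 2π×1688/60 = 176.8 rad/s; P_out = τω = 24.5 × 176.8 = 4332 W
P_in = P_out / η = 4332 / 0.780 = 5554 W
I = P_in / (V·cosφ) = 5554 / (240 × 0.728) = 31.8 A

31.8 A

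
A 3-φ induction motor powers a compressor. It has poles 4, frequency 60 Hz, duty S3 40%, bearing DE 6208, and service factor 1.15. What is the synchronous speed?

1800 rpm

n_s = 120f/p = 120×60/4 = 1800 rpm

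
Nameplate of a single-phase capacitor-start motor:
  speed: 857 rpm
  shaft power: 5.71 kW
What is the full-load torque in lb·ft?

46.9 lb·ft

ω = 2π × 857/60 = 89.74 rad/s
τ = P/ω = 5710/89.74 = 63.63 N·m
In lb·ft: 63.63/1.356 = 46.9 lb·ft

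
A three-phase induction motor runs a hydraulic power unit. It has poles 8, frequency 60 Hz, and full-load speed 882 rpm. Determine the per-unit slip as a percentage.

2.00 %

n_s = 120f/p = 120×60/8 = 900 rpm
s = (n_s − n)/n_s = (900 − 882)/900 = 0.0200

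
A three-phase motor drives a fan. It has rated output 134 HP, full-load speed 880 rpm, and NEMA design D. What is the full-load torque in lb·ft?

P_out = 134 × 746 = 99964 W
ω = 2π × 880/60 = 92.15 rad/s
τ = P_out/ω = 99964/92.15 = 1085 N·m
In lb·ft: 1085/1.356 = 800 lb·ft

800 lb·ft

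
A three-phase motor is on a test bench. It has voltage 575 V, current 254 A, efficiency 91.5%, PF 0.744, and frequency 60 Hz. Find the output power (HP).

231 HP

P_in = √3·V·I·cosφ = 1.732 × 575 × 254 × 0.744 = 188201 W
P_out = η·P_in = 0.915 × 188201 = 172204 W
= 172204/746 = 231 HP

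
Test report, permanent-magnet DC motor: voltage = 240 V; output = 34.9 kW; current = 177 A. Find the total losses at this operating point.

P_in = V·I = 240×177 = 42480 W
P_out = 34900 W
Losses = P_in − P_out = 42480 − 34900 = 7580 W

7580 W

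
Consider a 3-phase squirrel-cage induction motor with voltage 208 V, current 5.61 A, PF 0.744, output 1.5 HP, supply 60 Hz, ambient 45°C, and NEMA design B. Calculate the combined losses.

385 W

P_in = √3·V·I·cosφ = 1.732×208×5.61×0.744 = 1504 W
P_out = 1.5×746 = 1119 W
Losses = P_in − P_out = 1504 − 1119 = 385 W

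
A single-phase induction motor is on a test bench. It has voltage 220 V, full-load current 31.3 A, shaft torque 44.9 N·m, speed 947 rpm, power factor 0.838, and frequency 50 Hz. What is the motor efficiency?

77.2 %

ω = 2π × 947/60 = 99.17 rad/s; P_out = τω = 44.9 × 99.17 = 4453 W
P_in = V·I·cosφ = 220 × 31.3 × 0.838 = 5770 W
η = P_out / P_in = 4453 / 5770 = 0.772 = 77.2%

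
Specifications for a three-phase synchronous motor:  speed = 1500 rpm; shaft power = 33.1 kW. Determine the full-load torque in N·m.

ω = 2π × 1500/60 = 157.1 rad/s
τ = P/ω = 33100/157.1 = 211 N·m

211 N·m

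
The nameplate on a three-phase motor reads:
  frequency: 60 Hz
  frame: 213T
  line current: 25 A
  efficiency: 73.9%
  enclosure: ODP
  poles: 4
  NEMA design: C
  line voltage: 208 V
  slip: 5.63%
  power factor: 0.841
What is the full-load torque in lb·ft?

23.2 lb·ft

P_in = √3·V·I·cosφ = 1.732 × 208 × 25 × 0.841 = 7574 W
P_out = η·P_in = 0.739 × 7574 = 5597 W
n_s = 120×60/4 = 1800 rpm; n = 1800×(1−0.0563) = 1699 rpm
ω = 2π×1699/60 = 177.9 rad/s
τ = P_out/ω = 5597/177.9 = 31.46 N·m
In lb·ft: 31.46/1.356 = 23.2 lb·ft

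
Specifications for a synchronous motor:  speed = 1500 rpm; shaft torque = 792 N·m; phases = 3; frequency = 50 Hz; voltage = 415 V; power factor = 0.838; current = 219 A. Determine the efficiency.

94.3 %

ω = 2π × 1500/60 = 157.1 rad/s; P_out = τω = 792 × 157.1 = 124423 W
P_in = √3·V_L·I_L·cosφ = 1.732 × 415 × 219 × 0.838 = 131912 W
η = P_out / P_in = 124423 / 131912 = 0.943 = 94.3%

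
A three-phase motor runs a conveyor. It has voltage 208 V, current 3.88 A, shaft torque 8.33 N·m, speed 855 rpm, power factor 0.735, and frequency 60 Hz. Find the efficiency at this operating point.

72.6 %

ω = 2π × 855/60 = 89.54 rad/s; P_out = τω = 8.33 × 89.54 = 746 W
P_in = √3·V_L·I_L·cosφ = 1.732 × 208 × 3.88 × 0.735 = 1027 W
η = P_out / P_in = 746 / 1027 = 0.726 = 72.6%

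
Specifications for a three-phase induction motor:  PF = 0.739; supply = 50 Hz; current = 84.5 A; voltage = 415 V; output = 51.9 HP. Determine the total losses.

6170 W

P_in = √3·V·I·cosφ = 1.732×415×84.5×0.739 = 44885 W
P_out = 51.9×746 = 38717 W
Losses = P_in − P_out = 44885 − 38717 = 6168 W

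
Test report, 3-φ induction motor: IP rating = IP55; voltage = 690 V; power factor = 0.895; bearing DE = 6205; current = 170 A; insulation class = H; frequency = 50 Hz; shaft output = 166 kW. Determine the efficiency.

P_out = 166 kW = 166000 W
P_in = √3·V_L·I_L·cosφ = 1.732 × 690 × 170 × 0.895 = 181831 W
η = P_out / P_in = 166000 / 181831 = 0.913 = 91.3%

91.3 %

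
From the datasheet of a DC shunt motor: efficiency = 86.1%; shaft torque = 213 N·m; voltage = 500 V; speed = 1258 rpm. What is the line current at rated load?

ω = 2π×1258/60 = 131.7 rad/s; P_out = τω = 213 × 131.7 = 28052 W
P_in = P_out / η = 28052 / 0.861 = 32581 W
I = P_in / V = 32581 / 500 = 65.2 A

65.2 A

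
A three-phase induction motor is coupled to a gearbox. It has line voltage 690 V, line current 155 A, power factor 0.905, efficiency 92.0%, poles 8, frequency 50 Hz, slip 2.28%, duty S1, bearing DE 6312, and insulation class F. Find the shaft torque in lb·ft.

P_in = √3·V·I·cosφ = 1.732 × 690 × 155 × 0.905 = 167640 W
P_out = η·P_in = 0.92 × 167640 = 154229 W
n_s = 120×50/8 = 750 rpm; n = 750×(1−0.0228) = 733 rpm
ω = 2π×733/60 = 76.76 rad/s
τ = P_out/ω = 154229/76.76 = 2009 N·m
In lb·ft: 2009/1.356 = 1480 lb·ft

1480 lb·ft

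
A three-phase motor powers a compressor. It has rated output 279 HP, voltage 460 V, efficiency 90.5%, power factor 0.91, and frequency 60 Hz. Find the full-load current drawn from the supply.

317 A

P_out = 279 × 746 = 208134 W
P_in = P_out / η = 208134 / 0.905 = 229982 W
I_L = P_in / (√3·V_L·cosφ) = 229982 / (1.732 × 460 × 0.91) = 317 A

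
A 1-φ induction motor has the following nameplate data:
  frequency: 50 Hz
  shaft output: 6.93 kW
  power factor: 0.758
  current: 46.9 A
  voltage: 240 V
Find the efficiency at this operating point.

P_out = 6.93 kW = 6930 W
P_in = V·I·cosφ = 240 × 46.9 × 0.758 = 8532 W
η = P_out / P_in = 6930 / 8532 = 0.812 = 81.2%

81.2 %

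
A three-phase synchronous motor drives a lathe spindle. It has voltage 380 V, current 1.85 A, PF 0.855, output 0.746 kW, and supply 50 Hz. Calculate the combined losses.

P_in = √3·V·I·cosφ = 1.732×380×1.85×0.855 = 1041 W
P_out = 746 W
Losses = P_in − P_out = 1041 − 746 = 295 W

295 W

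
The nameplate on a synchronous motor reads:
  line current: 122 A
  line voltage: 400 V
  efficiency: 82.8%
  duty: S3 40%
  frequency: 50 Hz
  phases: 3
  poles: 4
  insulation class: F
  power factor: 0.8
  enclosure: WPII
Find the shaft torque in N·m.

356 N·m

P_in = √3·V·I·cosφ = 1.732 × 400 × 122 × 0.8 = 67617 W
P_out = η·P_in = 0.828 × 67617 = 55987 W
n = n_s = 120×50/4 = 1500 rpm (synchronous)
ω = 2π×1500/60 = 157.1 rad/s
τ = P_out/ω = 55987/157.1 = 356 N·m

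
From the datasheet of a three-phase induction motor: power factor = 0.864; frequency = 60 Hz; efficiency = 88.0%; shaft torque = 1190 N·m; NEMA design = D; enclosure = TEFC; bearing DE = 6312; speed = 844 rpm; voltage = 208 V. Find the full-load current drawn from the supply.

384 A

ω = 2π×844/60 = 88.38 rad/s; P_out = τω = 1190 × 88.38 = 105172 W
P_in = P_out / η = 105172 / 0.880 = 119514 W
I_L = P_in / (√3·V_L·cosφ) = 119514 / (1.732 × 208 × 0.864) = 384 A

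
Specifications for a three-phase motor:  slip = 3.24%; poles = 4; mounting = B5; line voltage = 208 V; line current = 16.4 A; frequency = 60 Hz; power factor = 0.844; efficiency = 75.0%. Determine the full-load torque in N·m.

20.5 N·m

P_in = √3·V·I·cosφ = 1.732 × 208 × 16.4 × 0.844 = 4987 W
P_out = η·P_in = 0.75 × 4987 = 3740 W
n_s = 120×60/4 = 1800 rpm; n = 1800×(1−0.0324) = 1742 rpm
ω = 2π×1742/60 = 182.4 rad/s
τ = P_out/ω = 3740/182.4 = 20.5 N·m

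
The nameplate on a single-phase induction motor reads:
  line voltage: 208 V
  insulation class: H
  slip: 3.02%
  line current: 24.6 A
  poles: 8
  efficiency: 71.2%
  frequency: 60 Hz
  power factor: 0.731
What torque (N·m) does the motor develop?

P_in = V·I·cosφ = 208 × 24.6 × 0.731 = 3740 W
P_out = η·P_in = 0.712 × 3740 = 2663 W
n_s = 120×60/8 = 900 rpm; n = 900×(1−0.0302) = 873 rpm
ω = 2π×873/60 = 91.42 rad/s
τ = P_out/ω = 2663/91.42 = 29.1 N·m

29.1 N·m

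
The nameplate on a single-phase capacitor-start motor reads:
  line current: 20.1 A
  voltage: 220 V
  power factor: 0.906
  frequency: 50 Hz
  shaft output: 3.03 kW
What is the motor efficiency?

75.6 %

P_out = 3.03 kW = 3030 W
P_in = V·I·cosφ = 220 × 20.1 × 0.906 = 4006 W
η = P_out / P_in = 3030 / 4006 = 0.756 = 75.6%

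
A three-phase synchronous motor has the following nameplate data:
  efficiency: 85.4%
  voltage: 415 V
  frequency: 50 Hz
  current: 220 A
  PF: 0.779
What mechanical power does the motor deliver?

P_in = √3·V·I·cosφ = 1.732 × 415 × 220 × 0.779 = 123185 W
P_out = η·P_in = 0.854 × 123185 = 105200 W

105 kW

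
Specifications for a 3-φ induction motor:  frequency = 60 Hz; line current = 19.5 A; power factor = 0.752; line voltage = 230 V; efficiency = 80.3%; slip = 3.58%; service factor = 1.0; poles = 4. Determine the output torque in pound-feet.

19 lb·ft

P_in = √3·V·I·cosφ = 1.732 × 230 × 19.5 × 0.752 = 5842 W
P_out = η·P_in = 0.803 × 5842 = 4691 W
n_s = 120×60/4 = 1800 rpm; n = 1800×(1−0.0358) = 1736 rpm
ω = 2π×1736/60 = 181.8 rad/s
τ = P_out/ω = 4691/181.8 = 25.8 N·m
In lb·ft: 25.8/1.356 = 19 lb·ft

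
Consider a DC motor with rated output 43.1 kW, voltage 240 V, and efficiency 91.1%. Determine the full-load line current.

197 A

P_out = 43.1 kW = 43100 W
P_in = P_out / η = 43100 / 0.911 = 47311 W
I = P_in / V = 47311 / 240 = 197 A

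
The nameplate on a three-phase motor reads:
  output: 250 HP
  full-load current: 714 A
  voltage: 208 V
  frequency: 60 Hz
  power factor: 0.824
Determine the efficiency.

P_out = 250 × 746 = 186500 W
P_in = √3·V_L·I_L·cosφ = 1.732 × 208 × 714 × 0.824 = 211952 W
η = P_out / P_in = 186500 / 211952 = 0.880 = 88.0%

88.0 %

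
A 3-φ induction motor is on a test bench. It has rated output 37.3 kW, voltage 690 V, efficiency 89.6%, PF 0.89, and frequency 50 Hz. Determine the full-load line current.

39.1 A

P_out = 37.3 kW = 37300 W
P_in = P_out / η = 37300 / 0.896 = 41629 W
I_L = P_in / (√3·V_L·cosφ) = 41629 / (1.732 × 690 × 0.89) = 39.1 A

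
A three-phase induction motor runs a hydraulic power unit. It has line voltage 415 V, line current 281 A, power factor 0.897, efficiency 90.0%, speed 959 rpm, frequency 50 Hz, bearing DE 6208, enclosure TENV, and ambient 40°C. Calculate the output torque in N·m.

1620 N·m

P_in = √3·V·I·cosφ = 1.732 × 415 × 281 × 0.897 = 181174 W
P_out = η·P_in = 0.9 × 181174 = 163057 W
n = 959 rpm
ω = 2π×959/60 = 100.4 rad/s
τ = P_out/ω = 163057/100.4 = 1620 N·m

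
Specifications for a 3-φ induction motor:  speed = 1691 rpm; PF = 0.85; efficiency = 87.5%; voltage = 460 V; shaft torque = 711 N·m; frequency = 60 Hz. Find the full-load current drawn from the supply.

ω = 2π×1691/60 = 177.1 rad/s; P_out = τω = 711 × 177.1 = 125918 W
P_in = P_out / η = 125918 / 0.875 = 143906 W
I_L = P_in / (√3·V_L·cosφ) = 143906 / (1.732 × 460 × 0.85) = 212 A

212 A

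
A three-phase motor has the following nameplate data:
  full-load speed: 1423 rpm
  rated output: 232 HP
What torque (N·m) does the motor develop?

1160 N·m

P_out = 232 × 746 = 173072 W
ω = 2π × 1423/60 = 149 rad/s
τ = P_out/ω = 173072/149 = 1160 N·m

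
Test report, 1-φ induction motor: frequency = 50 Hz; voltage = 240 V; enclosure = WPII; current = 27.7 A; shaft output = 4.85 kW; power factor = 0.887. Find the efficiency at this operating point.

82.2 %

P_out = 4.85 kW = 4850 W
P_in = V·I·cosφ = 240 × 27.7 × 0.887 = 5897 W
η = P_out / P_in = 4850 / 5897 = 0.822 = 82.2%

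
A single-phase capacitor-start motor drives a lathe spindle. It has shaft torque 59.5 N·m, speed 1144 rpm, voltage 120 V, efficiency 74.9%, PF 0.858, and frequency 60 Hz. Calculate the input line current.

92.4 A

ω = 2π×1144/60 = 119.8 rad/s; P_out = τω = 59.5 × 119.8 = 7128 W
P_in = P_out / η = 7128 / 0.749 = 9517 W
I = P_in / (V·cosφ) = 9517 / (120 × 0.858) = 92.4 A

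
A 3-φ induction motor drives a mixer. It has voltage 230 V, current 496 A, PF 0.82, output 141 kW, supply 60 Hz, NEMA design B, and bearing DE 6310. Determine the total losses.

21000 W

P_in = √3·V·I·cosφ = 1.732×230×496×0.82 = 162021 W
P_out = 141000 W
Losses = P_in − P_out = 162021 − 141000 = 21021 W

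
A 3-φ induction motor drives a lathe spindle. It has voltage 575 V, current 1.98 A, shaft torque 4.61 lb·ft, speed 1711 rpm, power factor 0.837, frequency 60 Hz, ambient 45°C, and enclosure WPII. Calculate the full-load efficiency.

67.9 %

τ = 4.61 lb·ft × 1.356 = 6.251 N·m
ω = 2π × 1711/60 = 179.2 rad/s; P_out = τω = 6.251 × 179.2 = 1120 W
P_in = √3·V_L·I_L·cosφ = 1.732 × 575 × 1.98 × 0.837 = 1650 W
η = P_out / P_in = 1120 / 1650 = 0.679 = 67.9%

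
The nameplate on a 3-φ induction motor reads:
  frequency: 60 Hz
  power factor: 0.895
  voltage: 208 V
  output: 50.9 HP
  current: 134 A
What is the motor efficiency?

87.9 %

P_out = 50.9 × 746 = 37971 W
P_in = √3·V_L·I_L·cosφ = 1.732 × 208 × 134 × 0.895 = 43206 W
η = P_out / P_in = 37971 / 43206 = 0.879 = 87.9%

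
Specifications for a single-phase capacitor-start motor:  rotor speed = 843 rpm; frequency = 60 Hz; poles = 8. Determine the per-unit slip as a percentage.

n_s = 120f/p = 120×60/8 = 900 rpm
s = (n_s − n)/n_s = (900 − 843)/900 = 0.0633

6.33 %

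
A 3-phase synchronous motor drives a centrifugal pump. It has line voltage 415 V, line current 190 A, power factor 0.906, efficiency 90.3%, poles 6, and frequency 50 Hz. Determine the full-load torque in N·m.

1070 N·m

P_in = √3·V·I·cosφ = 1.732 × 415 × 190 × 0.906 = 123731 W
P_out = η·P_in = 0.903 × 123731 = 111729 W
n = n_s = 120×50/6 = 1000 rpm (synchronous)
ω = 2π×1000/60 = 104.7 rad/s
τ = P_out/ω = 111729/104.7 = 1070 N·m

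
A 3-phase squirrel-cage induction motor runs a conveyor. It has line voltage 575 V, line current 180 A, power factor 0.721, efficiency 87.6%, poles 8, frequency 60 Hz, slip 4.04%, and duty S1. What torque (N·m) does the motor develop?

1250 N·m

P_in = √3·V·I·cosφ = 1.732 × 575 × 180 × 0.721 = 129248 W
P_out = η·P_in = 0.876 × 129248 = 113221 W
n_s = 120×60/8 = 900 rpm; n = 900×(1−0.0404) = 864 rpm
ω = 2π×864/60 = 90.48 rad/s
τ = P_out/ω = 113221/90.48 = 1250 N·m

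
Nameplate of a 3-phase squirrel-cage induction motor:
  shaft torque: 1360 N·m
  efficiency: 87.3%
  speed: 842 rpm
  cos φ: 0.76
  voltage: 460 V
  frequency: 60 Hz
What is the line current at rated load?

ω = 2π×842/60 = 88.17 rad/s; P_out = τω = 1360 × 88.17 = 119911 W
P_in = P_out / η = 119911 / 0.873 = 137355 W
I_L = P_in / (√3·V_L·cosφ) = 137355 / (1.732 × 460 × 0.76) = 227 A

227 A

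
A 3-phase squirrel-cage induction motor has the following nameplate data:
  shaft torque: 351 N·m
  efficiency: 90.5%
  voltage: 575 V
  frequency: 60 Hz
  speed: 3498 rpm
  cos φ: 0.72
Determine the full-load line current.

ω = 2π×3498/60 = 366.3 rad/s; P_out = τω = 351 × 366.3 = 128571 W
P_in = P_out / η = 128571 / 0.905 = 142067 W
I_L = P_in / (√3·V_L·cosφ) = 142067 / (1.732 × 575 × 0.72) = 198 A

198 A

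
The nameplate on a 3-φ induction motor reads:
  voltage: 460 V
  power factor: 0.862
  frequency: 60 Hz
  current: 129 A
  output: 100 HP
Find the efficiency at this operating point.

84.2 %

P_out = 100 × 746 = 74600 W
P_in = √3·V_L·I_L·cosφ = 1.732 × 460 × 129 × 0.862 = 88594 W
η = P_out / P_in = 74600 / 88594 = 0.842 = 84.2%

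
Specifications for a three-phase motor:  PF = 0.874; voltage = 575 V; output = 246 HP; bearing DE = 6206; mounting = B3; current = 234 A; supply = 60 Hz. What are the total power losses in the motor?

20.2 kW

P_in = √3·V·I·cosφ = 1.732×575×234×0.874 = 203677 W
P_out = 246×746 = 183516 W
Losses = P_in − P_out = 203677 − 183516 = 20161 W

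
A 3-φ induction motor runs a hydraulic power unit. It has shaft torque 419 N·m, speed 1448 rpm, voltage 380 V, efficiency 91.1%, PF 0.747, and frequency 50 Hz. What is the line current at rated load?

ω = 2π×1448/60 = 151.6 rad/s; P_out = τω = 419 × 151.6 = 63520 W
P_in = P_out / η = 63520 / 0.911 = 69726 W
I_L = P_in / (√3·V_L·cosφ) = 69726 / (1.732 × 380 × 0.747) = 142 A

142 A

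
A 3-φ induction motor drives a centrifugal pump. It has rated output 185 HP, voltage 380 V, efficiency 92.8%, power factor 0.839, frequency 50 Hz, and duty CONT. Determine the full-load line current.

269 A

P_out = 185 × 746 = 138010 W
P_in = P_out / η = 138010 / 0.928 = 148718 W
I_L = P_in / (√3·V_L·cosφ) = 148718 / (1.732 × 380 × 0.839) = 269 A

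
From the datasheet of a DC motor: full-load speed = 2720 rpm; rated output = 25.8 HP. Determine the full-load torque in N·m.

67.6 N·m

P_out = 25.8 × 746 = 19247 W
ω = 2π × 2720/60 = 284.8 rad/s
τ = P_out/ω = 19247/284.8 = 67.6 N·m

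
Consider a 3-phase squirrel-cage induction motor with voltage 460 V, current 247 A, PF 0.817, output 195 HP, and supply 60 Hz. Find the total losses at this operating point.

15.3 kW

P_in = √3·V·I·cosφ = 1.732×460×247×0.817 = 160777 W
P_out = 195×746 = 145470 W
Losses = P_in − P_out = 160777 − 145470 = 15307 W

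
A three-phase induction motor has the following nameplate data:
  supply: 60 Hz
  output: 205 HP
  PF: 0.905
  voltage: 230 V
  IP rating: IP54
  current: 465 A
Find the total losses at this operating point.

14700 W

P_in = √3·V·I·cosφ = 1.732×230×465×0.905 = 167640 W
P_out = 205×746 = 152930 W
Losses = P_in − P_out = 167640 − 152930 = 14710 W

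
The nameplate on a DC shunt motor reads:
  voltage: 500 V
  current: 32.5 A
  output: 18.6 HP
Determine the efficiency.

P_out = 18.6 × 746 = 13876 W
P_in = V·I = 500 × 32.5 = 16250 W
η = P_out / P_in = 13876 / 16250 = 0.854 = 85.4%

85.4 %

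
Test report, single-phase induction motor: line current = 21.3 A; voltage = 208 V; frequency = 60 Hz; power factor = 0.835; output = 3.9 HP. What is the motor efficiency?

P_out = 3.9 × 746 = 2909 W
P_in = V·I·cosφ = 208 × 21.3 × 0.835 = 3699 W
η = P_out / P_in = 2909 / 3699 = 0.786 = 78.6%

78.6 %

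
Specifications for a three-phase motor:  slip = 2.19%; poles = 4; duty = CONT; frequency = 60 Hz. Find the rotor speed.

n_s = 120f/p = 120×60/4 = 1800 rpm
n = n_s(1 − s) = 1800 × (1 − 0.0219) = 1761 rpm

1761 rpm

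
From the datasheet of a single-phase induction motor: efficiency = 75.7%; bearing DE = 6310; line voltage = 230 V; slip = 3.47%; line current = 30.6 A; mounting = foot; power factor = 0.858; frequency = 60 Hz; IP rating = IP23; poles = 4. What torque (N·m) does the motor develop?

P_in = V·I·cosφ = 230 × 30.6 × 0.858 = 6039 W
P_out = η·P_in = 0.757 × 6039 = 4572 W
n_s = 120×60/4 = 1800 rpm; n = 1800×(1−0.0347) = 1738 rpm
ω = 2π×1738/60 = 182 rad/s
τ = P_out/ω = 4572/182 = 25.1 N·m

25.1 N·m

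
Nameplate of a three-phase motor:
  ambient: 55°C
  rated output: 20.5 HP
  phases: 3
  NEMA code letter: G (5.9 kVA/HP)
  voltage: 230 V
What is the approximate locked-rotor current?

304 A

S_LR = 5.9 × 20.5 = 120.95 kVA
I_LR = S_LR/(√3·V_L) = 120950/(1.732×230) = 304 A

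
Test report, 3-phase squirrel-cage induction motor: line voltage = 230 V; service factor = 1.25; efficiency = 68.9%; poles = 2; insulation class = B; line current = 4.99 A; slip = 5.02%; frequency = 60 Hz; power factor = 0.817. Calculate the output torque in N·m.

3.13 N·m

P_in = √3·V·I·cosφ = 1.732 × 230 × 4.99 × 0.817 = 1624 W
P_out = η·P_in = 0.689 × 1624 = 1119 W
n_s = 120×60/2 = 3600 rpm; n = 3600×(1−0.0502) = 3419 rpm
ω = 2π×3419/60 = 358 rad/s
τ = P_out/ω = 1119/358 = 3.13 N·m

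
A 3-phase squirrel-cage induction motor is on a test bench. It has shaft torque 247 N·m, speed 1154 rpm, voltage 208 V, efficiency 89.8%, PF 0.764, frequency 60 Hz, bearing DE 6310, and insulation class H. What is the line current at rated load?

ω = 2π×1154/60 = 120.8 rad/s; P_out = τω = 247 × 120.8 = 29838 W
P_in = P_out / η = 29838 / 0.898 = 33227 W
I_L = P_in / (√3·V_L·cosφ) = 33227 / (1.732 × 208 × 0.764) = 121 A

121 A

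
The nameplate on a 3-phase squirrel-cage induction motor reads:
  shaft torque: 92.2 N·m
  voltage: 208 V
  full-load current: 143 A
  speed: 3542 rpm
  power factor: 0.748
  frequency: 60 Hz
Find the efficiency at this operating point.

ω = 2π × 3542/60 = 370.9 rad/s; P_out = τω = 92.2 × 370.9 = 34197 W
P_in = √3·V_L·I_L·cosφ = 1.732 × 208 × 143 × 0.748 = 38534 W
η = P_out / P_in = 34197 / 38534 = 0.887 = 88.7%

88.7 %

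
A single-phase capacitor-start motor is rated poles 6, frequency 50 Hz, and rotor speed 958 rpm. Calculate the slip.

n_s = 120f/p = 120×50/6 = 1000 rpm
s = (n_s − n)/n_s = (1000 − 958)/1000 = 0.0420

4.20 %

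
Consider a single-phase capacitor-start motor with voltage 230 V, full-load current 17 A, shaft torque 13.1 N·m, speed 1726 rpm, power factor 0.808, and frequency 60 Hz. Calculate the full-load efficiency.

ω = 2π × 1726/60 = 180.7 rad/s; P_out = τω = 13.1 × 180.7 = 2367 W
P_in = V·I·cosφ = 230 × 17 × 0.808 = 3159 W
η = P_out / P_in = 2367 / 3159 = 0.749 = 74.9%

74.9 %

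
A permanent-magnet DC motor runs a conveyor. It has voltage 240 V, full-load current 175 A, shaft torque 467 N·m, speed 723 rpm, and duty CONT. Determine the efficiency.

ω = 2π × 723/60 = 75.71 rad/s; P_out = τω = 467 × 75.71 = 35357 W
P_in = V·I = 240 × 175 = 42000 W
η = P_out / P_in = 35357 / 42000 = 0.842 = 84.2%

84.2 %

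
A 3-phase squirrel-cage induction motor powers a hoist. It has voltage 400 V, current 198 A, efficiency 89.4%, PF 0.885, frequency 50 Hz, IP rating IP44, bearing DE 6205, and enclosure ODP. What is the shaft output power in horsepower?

145 HP

P_in = √3·V·I·cosφ = 1.732 × 400 × 198 × 0.885 = 121399 W
P_out = η·P_in = 0.894 × 121399 = 108531 W
= 108531/746 = 145 HP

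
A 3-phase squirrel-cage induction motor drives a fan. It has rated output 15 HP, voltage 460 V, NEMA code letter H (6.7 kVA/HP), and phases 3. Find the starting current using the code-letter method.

126 A

S_LR = 6.7 × 15 = 100.5 kVA
I_LR = S_LR/(√3·V_L) = 100500/(1.732×460) = 126 A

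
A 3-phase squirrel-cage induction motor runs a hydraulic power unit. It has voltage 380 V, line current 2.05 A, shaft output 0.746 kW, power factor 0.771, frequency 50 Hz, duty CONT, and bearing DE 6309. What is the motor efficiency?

71.7 %

P_out = 0.746 kW = 746 W
P_in = √3·V_L·I_L·cosφ = 1.732 × 380 × 2.05 × 0.771 = 1040 W
η = P_out / P_in = 746 / 1040 = 0.717 = 71.7%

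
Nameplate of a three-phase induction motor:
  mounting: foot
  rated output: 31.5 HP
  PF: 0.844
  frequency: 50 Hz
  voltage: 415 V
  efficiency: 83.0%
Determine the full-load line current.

46.7 A

P_out = 31.5 × 746 = 23499 W
P_in = P_out / η = 23499 / 0.830 = 28312 W
I_L = P_in / (√3·V_L·cosφ) = 28312 / (1.732 × 415 × 0.844) = 46.7 A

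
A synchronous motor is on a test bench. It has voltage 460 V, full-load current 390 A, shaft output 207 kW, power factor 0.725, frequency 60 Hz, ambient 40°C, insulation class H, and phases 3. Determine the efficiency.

91.9 %

P_out = 207 kW = 207000 W
P_in = √3·V_L·I_L·cosφ = 1.732 × 460 × 390 × 0.725 = 225273 W
η = P_out / P_in = 207000 / 225273 = 0.919 = 91.9%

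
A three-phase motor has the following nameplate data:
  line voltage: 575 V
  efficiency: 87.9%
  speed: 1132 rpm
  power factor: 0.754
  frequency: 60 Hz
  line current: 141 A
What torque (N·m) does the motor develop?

P_in = √3·V·I·cosφ = 1.732 × 575 × 141 × 0.754 = 105878 W
P_out = η·P_in = 0.879 × 105878 = 93067 W
n = 1132 rpm
ω = 2π×1132/60 = 118.5 rad/s
τ = P_out/ω = 93067/118.5 = 785 N·m

785 N·m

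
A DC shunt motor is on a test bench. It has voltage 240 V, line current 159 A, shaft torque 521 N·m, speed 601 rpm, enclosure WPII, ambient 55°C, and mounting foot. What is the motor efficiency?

ω = 2π × 601/60 = 62.94 rad/s; P_out = τω = 521 × 62.94 = 32792 W
P_in = V·I = 240 × 159 = 38160 W
η = P_out / P_in = 32792 / 38160 = 0.859 = 85.9%

85.9 %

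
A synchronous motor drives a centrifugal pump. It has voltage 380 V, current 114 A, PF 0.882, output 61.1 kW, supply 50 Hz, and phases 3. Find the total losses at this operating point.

5080 W

P_in = √3·V·I·cosφ = 1.732×380×114×0.882 = 66177 W
P_out = 61100 W
Losses = P_in − P_out = 66177 − 61100 = 5077 W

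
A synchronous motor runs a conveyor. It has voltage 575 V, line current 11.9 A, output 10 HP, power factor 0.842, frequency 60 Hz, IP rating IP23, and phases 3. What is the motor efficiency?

74.8 %

P_out = 10 × 746 = 7460 W
P_in = √3·V_L·I_L·cosφ = 1.732 × 575 × 11.9 × 0.842 = 9979 W
η = P_out / P_in = 7460 / 9979 = 0.748 = 74.8%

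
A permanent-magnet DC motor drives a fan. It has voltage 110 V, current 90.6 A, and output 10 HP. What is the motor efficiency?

74.9 %

P_out = 10 × 746 = 7460 W
P_in = V·I = 110 × 90.6 = 9966 W
η = P_out / P_in = 7460 / 9966 = 0.749 = 74.9%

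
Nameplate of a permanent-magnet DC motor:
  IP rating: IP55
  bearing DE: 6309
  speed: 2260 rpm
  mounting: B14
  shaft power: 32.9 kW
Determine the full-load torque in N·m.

139 N·m

ω = 2π × 2260/60 = 236.7 rad/s
τ = P/ω = 32900/236.7 = 139 N·m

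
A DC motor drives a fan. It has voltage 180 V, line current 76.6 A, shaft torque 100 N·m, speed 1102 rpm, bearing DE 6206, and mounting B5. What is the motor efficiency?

83.7 %

ω = 2π × 1102/60 = 115.4 rad/s; P_out = τω = 100 × 115.4 = 11540 W
P_in = V·I = 180 × 76.6 = 13788 W
η = P_out / P_in = 11540 / 13788 = 0.837 = 83.7%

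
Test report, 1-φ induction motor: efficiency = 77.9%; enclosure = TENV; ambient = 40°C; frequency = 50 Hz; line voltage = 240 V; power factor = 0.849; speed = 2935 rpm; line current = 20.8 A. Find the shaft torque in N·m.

P_in = V·I·cosφ = 240 × 20.8 × 0.849 = 4238 W
P_out = η·P_in = 0.779 × 4238 = 3301 W
n = 2935 rpm
ω = 2π×2935/60 = 307.4 rad/s
τ = P_out/ω = 3301/307.4 = 10.7 N·m

10.7 N·m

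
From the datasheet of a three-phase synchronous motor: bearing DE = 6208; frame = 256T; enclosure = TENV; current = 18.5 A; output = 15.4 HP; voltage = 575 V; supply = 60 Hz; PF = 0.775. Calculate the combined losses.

P_in = √3·V·I·cosφ = 1.732×575×18.5×0.775 = 14279 W
P_out = 15.4×746 = 11488 W
Losses = P_in − P_out = 14279 − 11488 = 2791 W

2790 W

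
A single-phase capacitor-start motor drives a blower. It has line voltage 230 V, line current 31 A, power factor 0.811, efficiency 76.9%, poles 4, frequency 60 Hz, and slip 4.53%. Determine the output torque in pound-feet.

P_in = V·I·cosφ = 230 × 31 × 0.811 = 5782 W
P_out = η·P_in = 0.769 × 5782 = 4446 W
n_s = 120×60/4 = 1800 rpm; n = 1800×(1−0.0453) = 1718 rpm
ω = 2π×1718/60 = 179.9 rad/s
τ = P_out/ω = 4446/179.9 = 24.71 N·m
In lb·ft: 24.71/1.356 = 18.2 lb·ft

18.2 lb·ft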